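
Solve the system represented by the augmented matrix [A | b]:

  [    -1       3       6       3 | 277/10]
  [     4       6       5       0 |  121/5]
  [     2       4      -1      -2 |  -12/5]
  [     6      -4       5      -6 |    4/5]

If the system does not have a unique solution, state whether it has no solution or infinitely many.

x_1 = 4/5, x_2 = 1, x_3 = 3, x_4 = 5/2

Row-reduce the augmented matrix:
R1 ← R1 / (-1).
R2 ← R2 − 4·R1.
R3 ← R3 − 2·R1.
R4 ← R4 − 6·R1.
R2 ← R2 / (18).
R1 ← R1 + 3·R2.
R3 ← R3 − 10·R2.
R4 ← R4 − 14·R2.
R3 ← R3 / (-46/9).
R1 ← R1 + 7/6·R3.
R2 ← R2 − 29/18·R3.
R4 ← R4 − 166/9·R3.
R4 ← R4 / (-160/23).
R1 ← R1 + 9/23·R4.
R2 ← R2 + 4/23·R4.
R3 ← R3 − 12/23·R4.
Reading off the reduced rows gives x_1 = 4/5, x_2 = 1, x_3 = 3, x_4 = 5/2.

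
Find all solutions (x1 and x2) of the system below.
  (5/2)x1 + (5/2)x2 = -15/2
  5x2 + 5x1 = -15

infinitely many solutions

Row-reduce:
R1 ← R1 / (5/2).
R2 ← R2 − 5·R1.
Rank is 1 with 2 unknowns, leaving x2 free.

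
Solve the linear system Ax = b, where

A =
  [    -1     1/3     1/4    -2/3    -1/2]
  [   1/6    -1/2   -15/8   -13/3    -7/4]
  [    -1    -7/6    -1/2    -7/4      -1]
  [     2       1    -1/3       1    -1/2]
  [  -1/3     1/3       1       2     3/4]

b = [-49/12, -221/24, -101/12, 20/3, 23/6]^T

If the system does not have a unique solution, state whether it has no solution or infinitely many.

no solution

Row-reduce:
R1 ← R1 / (-1).
R2 ← R2 − 1/6·R1.
R3 ← R3 + 1·R1.
R4 ← R4 − 2·R1.
R5 ← R5 + 1/3·R1.
R2 ← R2 / (-4/9).
R1 ← R1 + 1/3·R2.
R3 ← R3 + 3/2·R2.
R4 ← R4 − 5/3·R2.
R5 ← R5 − 2/9·R2.
R3 ← R3 / (87/16).
R1 ← R1 − 9/8·R3.
R2 ← R2 − 33/8·R3.
R4 ← R4 + 161/24·R3.
R4 ← R4 / (265/1566).
R1 ← R1 − 65/58·R4.
R2 ← R2 + 97/174·R4.
R3 ← R3 − 668/261·R4.
Row 5 reduces to 0 = 1/4, a contradiction. The system is inconsistent.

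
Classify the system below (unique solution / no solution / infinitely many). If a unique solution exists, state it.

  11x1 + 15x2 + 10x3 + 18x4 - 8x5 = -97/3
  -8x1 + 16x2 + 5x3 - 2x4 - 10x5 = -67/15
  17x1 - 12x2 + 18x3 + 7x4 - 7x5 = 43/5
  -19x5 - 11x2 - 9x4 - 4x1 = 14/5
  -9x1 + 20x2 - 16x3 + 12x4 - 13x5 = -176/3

Row-reduce the augmented matrix:
R1 ← R1 / (11).
R2 ← R2 + 8·R1.
R3 ← R3 − 17·R1.
R4 ← R4 + 4·R1.
R5 ← R5 + 9·R1.
R2 ← R2 / (296/11).
R1 ← R1 − 15/11·R2.
R3 ← R3 + 387/11·R2.
R4 ← R4 + 61/11·R2.
R5 ← R5 − 355/11·R2.
R3 ← R3 / (5503/296).
R1 ← R1 − 85/296·R3.
R2 ← R2 − 135/296·R3.
R4 ← R4 − 1825/296·R3.
R5 ← R5 + 6671/296·R3.
R4 ← R4 / (10600/5503).
R1 ← R1 − 6449/5503·R4.
R2 ← R2 − 3121/5503·R4.
R3 ← R3 + 1870/5503·R4.
R5 ← R5 − 31737/5503·R4.
R5 ← R5 / (8693/212).
R1 ← R1 − 2657/212·R5.
R2 ← R2 − 1209/212·R5.
R3 ← R3 + 463/106·R5.
R4 ← R4 + 2211/212·R5.
Reading off the reduced rows gives x1 = -1, x2 = -4/5, x3 = 5/3, x4 = -1, x5 = 1.

x1 = -1, x2 = -4/5, x3 = 5/3, x4 = -1, x5 = 1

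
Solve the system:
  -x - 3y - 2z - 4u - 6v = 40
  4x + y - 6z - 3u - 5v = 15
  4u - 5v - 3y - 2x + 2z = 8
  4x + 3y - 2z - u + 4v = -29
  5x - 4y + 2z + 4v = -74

Row-reduce the augmented matrix:
R1 ← R1 / (-1).
R2 ← R2 − 4·R1.
R3 ← R3 + 2·R1.
R4 ← R4 − 4·R1.
R5 ← R5 − 5·R1.
R2 ← R2 / (-11).
R1 ← R1 − 3·R2.
R3 ← R3 − 3·R2.
R4 ← R4 + 9·R2.
R5 ← R5 + 19·R2.
R3 ← R3 / (24/11).
R1 ← R1 + 20/11·R3.
R2 ← R2 − 14/11·R3.
R4 ← R4 − 16/11·R3.
R5 ← R5 − 178/11·R3.
R4 ← R4 / (-6).
R1 ← R1 − 9/2·R4.
R2 ← R2 + 9/4·R4.
R3 ← R3 − 25/8·R4.
R5 ← R5 + 151/4·R4.
R5 ← R5 / (257/72).
R1 ← R1 − 7/12·R5.
R2 ← R2 − 37/24·R5.
R3 ← R3 − 265/144·R5.
R4 ← R4 + 13/18·R5.
Reading off the reduced rows gives x = -6, y = 6, z = 2, u = -5, v = -6.

x = -6, y = 6, z = 2, u = -5, v = -6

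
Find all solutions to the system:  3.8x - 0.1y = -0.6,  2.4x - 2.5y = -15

x = 0, y = 6

Row-reduce the augmented matrix:
R1 ← R1 / (19/5).
R2 ← R2 − 12/5·R1.
R2 ← R2 / (-463/190).
R1 ← R1 + 1/38·R2.
Reading off the reduced rows gives x = 0, y = 6.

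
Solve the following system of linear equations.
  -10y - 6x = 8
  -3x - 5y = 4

infinitely many solutions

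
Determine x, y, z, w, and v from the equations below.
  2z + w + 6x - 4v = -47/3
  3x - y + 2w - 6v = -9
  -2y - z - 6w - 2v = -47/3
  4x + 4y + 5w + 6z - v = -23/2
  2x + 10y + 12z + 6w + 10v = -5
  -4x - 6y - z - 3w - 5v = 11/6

Row-reduce the augmented matrix:
R1 ← R1 / (6).
R2 ← R2 − 3·R1.
R4 ← R4 − 4·R1.
R5 ← R5 − 2·R1.
R6 ← R6 + 4·R1.
R2 ← R2 / (-1).
R3 ← R3 + 2·R2.
R4 ← R4 − 4·R2.
R5 ← R5 − 10·R2.
R6 ← R6 + 6·R2.
R1 ← R1 − 1/3·R3.
R2 ← R2 − 1·R3.
R4 ← R4 − 2/3·R3.
R5 ← R5 − 4/3·R3.
R6 ← R6 − 19/3·R3.
R4 ← R4 / (49/3).
R1 ← R1 − 19/6·R4.
R2 ← R2 − 15/2·R4.
R3 ← R3 + 9·R4.
R5 ← R5 − 98/3·R4.
R6 ← R6 − 137/3·R4.
Swap R5 and R6.
R5 ← R5 / (1450/49).
R1 ← R1 − 87/98·R5.
R2 ← R2 − 629/98·R5.
R3 ← R3 + 201/49·R5.
R4 ← R4 + 55/49·R5.
R6 reduces to 0 = 0, so the extra equation is consistent.
Reading off the reduced rows gives x = -1, y = -3, z = -4/3, w = 3, v = 5/2.

x = -1, y = -3, z = -4/3, w = 3, v = 5/2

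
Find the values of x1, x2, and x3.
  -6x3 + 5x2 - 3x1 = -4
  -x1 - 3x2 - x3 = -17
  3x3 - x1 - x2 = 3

x1 = 2, x2 = 4, x3 = 3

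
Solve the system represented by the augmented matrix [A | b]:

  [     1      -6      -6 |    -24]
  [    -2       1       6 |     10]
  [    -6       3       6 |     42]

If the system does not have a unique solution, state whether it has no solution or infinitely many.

Row-reduce the augmented matrix:
R2 ← R2 + 2·R1.
R3 ← R3 + 6·R1.
R2 ← R2 / (-11).
R1 ← R1 + 6·R2.
R3 ← R3 + 33·R2.
R3 ← R3 / (-12).
R1 ← R1 + 30/11·R3.
R2 ← R2 − 6/11·R3.
Reading off the reduced rows gives x_1 = -6, x_2 = 4, x_3 = -1.

x_1 = -6, x_2 = 4, x_3 = -1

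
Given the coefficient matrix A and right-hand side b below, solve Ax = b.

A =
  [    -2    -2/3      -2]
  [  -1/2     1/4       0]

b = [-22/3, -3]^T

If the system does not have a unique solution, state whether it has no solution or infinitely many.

infinitely many solutions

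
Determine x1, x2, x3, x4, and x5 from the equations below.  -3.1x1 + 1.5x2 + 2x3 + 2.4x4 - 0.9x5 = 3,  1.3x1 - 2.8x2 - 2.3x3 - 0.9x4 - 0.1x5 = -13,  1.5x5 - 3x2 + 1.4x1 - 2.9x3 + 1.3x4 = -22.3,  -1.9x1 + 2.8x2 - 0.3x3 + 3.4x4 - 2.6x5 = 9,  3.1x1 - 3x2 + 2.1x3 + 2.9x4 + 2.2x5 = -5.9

x1 = 3, x2 = 4, x3 = 3, x4 = -1, x5 = -3

Row-reduce the augmented matrix:
R1 ← R1 / (-31/10).
R2 ← R2 − 13/10·R1.
R3 ← R3 − 7/5·R1.
R4 ← R4 + 19/10·R1.
R5 ← R5 − 31/10·R1.
R2 ← R2 / (-673/310).
R1 ← R1 + 15/31·R2.
R3 ← R3 + 72/31·R2.
R4 ← R4 − 583/310·R2.
R5 ← R5 + 3/2·R2.
R3 ← R3 / (-2917/6730).
R1 ← R1 + 215/673·R3.
R2 ← R2 − 453/673·R3.
R4 ← R4 + 9394/3365·R3.
R5 ← R5 − 17194/3365·R3.
R4 ← R4 / (-73505/5834).
R1 ← R1 + 7208/2917·R4.
R2 ← R2 − 10140/2917·R4.
R3 ← R3 + 15277/2917·R4.
R5 ← R5 − 466529/14585·R4.
R5 ← R5 / (-43885817/3675250).
R1 ← R1 − 633492/367525·R5.
R2 ← R2 + 60187/73505·R5.
R3 ← R3 − 594348/367525·R5.
R4 ← R4 − 373233/367525·R5.
Reading off the reduced rows gives x1 = 3, x2 = 4, x3 = 3, x4 = -1, x5 = -3.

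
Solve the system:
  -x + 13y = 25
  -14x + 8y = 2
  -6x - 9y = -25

no solution

Row-reduce:
R1 ← R1 / (-1).
R2 ← R2 + 14·R1.
R3 ← R3 + 6·R1.
R2 ← R2 / (-174).
R1 ← R1 + 13·R2.
R3 ← R3 + 87·R2.
Row 3 reduces to 0 = -1, a contradiction. The system is inconsistent.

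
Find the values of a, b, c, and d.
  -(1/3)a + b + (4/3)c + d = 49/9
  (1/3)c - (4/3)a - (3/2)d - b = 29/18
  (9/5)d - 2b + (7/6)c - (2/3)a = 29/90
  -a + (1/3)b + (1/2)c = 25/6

Row-reduce the augmented matrix:
R1 ← R1 / (-1/3).
R2 ← R2 + 4/3·R1.
R3 ← R3 + 2/3·R1.
R4 ← R4 + 1·R1.
R2 ← R2 / (-5).
R1 ← R1 + 3·R2.
R3 ← R3 + 4·R2.
R4 ← R4 + 8/3·R2.
R3 ← R3 / (5/2).
R1 ← R1 + 1·R3.
R2 ← R2 − 1·R3.
R4 ← R4 + 5/6·R3.
R4 ← R4 / (4/3).
R1 ← R1 − 99/50·R4.
R2 ← R2 + 29/50·R4.
R3 ← R3 − 42/25·R4.
Reading off the reduced rows gives a = -8/3, b = 2, c = 5/3, d = 1/3.

a = -8/3, b = 2, c = 5/3, d = 1/3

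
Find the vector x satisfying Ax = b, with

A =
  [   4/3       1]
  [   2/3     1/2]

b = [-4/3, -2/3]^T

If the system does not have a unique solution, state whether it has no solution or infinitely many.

Row-reduce:
R1 ← R1 / (4/3).
R2 ← R2 − 2/3·R1.
Rank is 1 with 2 unknowns, leaving x_2 free.

infinitely many solutions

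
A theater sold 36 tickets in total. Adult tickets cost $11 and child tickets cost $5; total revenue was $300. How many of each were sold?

adult tickets: 20, child tickets: 16

Let a = adult tickets, c = child tickets.
  a + c = 36
  11a + 5c = 300
From equation 1: a = 36 − c.
Substitute into equation 2 and solve: c = 16.
Then a = 20.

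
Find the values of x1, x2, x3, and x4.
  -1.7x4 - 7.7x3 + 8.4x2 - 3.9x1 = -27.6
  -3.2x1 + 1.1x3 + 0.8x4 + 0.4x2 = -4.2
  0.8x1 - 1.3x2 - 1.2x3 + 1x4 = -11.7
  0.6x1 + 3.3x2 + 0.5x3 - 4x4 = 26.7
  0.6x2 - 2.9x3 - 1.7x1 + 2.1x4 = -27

x1 = 3, x2 = 3, x3 = 6, x4 = -3

Row-reduce the augmented matrix:
R1 ← R1 / (-39/10).
R2 ← R2 + 16/5·R1.
R3 ← R3 − 4/5·R1.
R4 ← R4 − 3/5·R1.
R5 ← R5 + 17/10·R1.
R2 ← R2 / (-422/65).
R1 ← R1 + 28/13·R2.
R3 ← R3 − 11/26·R2.
R4 ← R4 − 597/130·R2.
R5 ← R5 + 199/65·R2.
R3 ← R3 / (-19379/8440).
R1 ← R1 + 308/633·R3.
R2 ← R2 + 2893/2532·R3.
R4 ← R4 − 38507/8440·R3.
R5 ← R5 + 38507/12660·R3.
R4 ← R4 / (-109556/96895).
R1 ← R1 + 26777/58137·R4.
R2 ← R2 + 42634/58137·R4.
R3 ← R3 + 6704/19379·R4.
R5 ← R5 − 219112/290685·R4.
R5 reduces to 0 = 0, so the extra equation is consistent.
Reading off the reduced rows gives x1 = 3, x2 = 3, x3 = 6, x4 = -3.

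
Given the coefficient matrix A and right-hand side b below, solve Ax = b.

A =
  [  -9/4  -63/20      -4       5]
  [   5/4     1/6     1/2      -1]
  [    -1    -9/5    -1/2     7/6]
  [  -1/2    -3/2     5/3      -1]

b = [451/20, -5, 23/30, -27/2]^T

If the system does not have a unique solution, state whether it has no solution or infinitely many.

infinitely many solutions

Row-reduce:
R1 ← R1 / (-9/4).
R2 ← R2 − 5/4·R1.
R3 ← R3 + 1·R1.
R4 ← R4 + 1/2·R1.
R2 ← R2 / (-19/12).
R1 ← R1 − 7/5·R2.
R3 ← R3 + 2/5·R2.
R4 ← R4 + 4/5·R2.
R3 ← R3 / (2929/1710).
R1 ← R1 − 218/855·R3.
R2 ← R2 − 62/57·R3.
R4 ← R4 − 2929/855·R3.
Rank is 3 with 4 unknowns, leaving x_4 free.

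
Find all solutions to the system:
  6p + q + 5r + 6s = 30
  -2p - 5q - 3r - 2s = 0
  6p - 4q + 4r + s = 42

infinitely many solutions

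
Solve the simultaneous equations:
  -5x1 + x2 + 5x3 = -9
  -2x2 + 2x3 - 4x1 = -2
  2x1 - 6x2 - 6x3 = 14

Row-reduce:
R1 ← R1 / (-5).
R2 ← R2 + 4·R1.
R3 ← R3 − 2·R1.
R2 ← R2 / (-14/5).
R1 ← R1 + 1/5·R2.
R3 ← R3 + 28/5·R2.
Rank is 2 with 3 unknowns, leaving x3 free.

infinitely many solutions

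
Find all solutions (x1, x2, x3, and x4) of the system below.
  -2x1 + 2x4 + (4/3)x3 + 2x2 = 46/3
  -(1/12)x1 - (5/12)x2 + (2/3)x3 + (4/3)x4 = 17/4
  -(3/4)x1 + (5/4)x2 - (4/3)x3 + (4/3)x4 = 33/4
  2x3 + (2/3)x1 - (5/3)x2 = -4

infinitely many solutions

Row-reduce:
R1 ← R1 / (-2).
R2 ← R2 + 1/12·R1.
R3 ← R3 + 3/4·R1.
R4 ← R4 − 2/3·R1.
R2 ← R2 / (-1/2).
R1 ← R1 + 1·R2.
R3 ← R3 − 1/2·R2.
R4 ← R4 + 1·R2.
R3 ← R3 / (-11/9).
R1 ← R1 + 17/9·R3.
R2 ← R2 + 11/9·R3.
R4 ← R4 − 11/9·R3.
Rank is 3 with 4 unknowns, leaving x4 free.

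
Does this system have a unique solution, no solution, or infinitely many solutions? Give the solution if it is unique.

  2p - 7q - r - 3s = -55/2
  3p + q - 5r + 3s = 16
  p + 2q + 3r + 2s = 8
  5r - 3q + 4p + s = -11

no solution

Row-reduce:
R1 ← R1 / (2).
R2 ← R2 − 3·R1.
R3 ← R3 − 1·R1.
R4 ← R4 − 4·R1.
R2 ← R2 / (23/2).
R1 ← R1 + 7/2·R2.
R3 ← R3 − 11/2·R2.
R4 ← R4 − 11·R2.
R3 ← R3 / (119/23).
R1 ← R1 + 36/23·R3.
R2 ← R2 + 7/23·R3.
R4 ← R4 − 238/23·R3.
Row 4 reduces to 0 = 1/2, a contradiction. The system is inconsistent.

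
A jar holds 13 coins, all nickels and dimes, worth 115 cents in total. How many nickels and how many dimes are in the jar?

Let n = nickels, d = dimes.
  n + d = 13
  10d + 5n = 115
Row-reduce the augmented matrix:
R2 ← R2 − 5·R1.
R2 ← R2 / (5).
R1 ← R1 − 1·R2.
Reading off the reduced rows gives n = 3, d = 10.

nickels: 3, dimes: 10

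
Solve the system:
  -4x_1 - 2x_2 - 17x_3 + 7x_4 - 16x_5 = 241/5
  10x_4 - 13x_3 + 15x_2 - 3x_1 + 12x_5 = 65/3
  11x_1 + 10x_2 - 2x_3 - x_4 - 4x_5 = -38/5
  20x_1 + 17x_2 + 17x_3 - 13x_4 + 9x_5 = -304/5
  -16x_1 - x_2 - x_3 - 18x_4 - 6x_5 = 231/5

x_1 = -2, x_2 = 2/3, x_3 = -5/3, x_4 = -2/5, x_5 = -1

Row-reduce the augmented matrix:
R1 ← R1 / (-4).
R2 ← R2 + 3·R1.
R3 ← R3 − 11·R1.
R4 ← R4 − 20·R1.
R5 ← R5 + 16·R1.
R2 ← R2 / (33/2).
R1 ← R1 − 1/2·R2.
R3 ← R3 − 9/2·R2.
R4 ← R4 − 7·R2.
R5 ← R5 − 7·R2.
R3 ← R3 / (-1071/22).
R1 ← R1 − 281/66·R3.
R2 ← R2 + 1/66·R3.
R4 ← R4 + 4481/66·R3.
R5 ← R5 − 4429/66·R3.
R4 ← R4 / (-11762/3213).
R1 ← R1 + 1321/3213·R4.
R2 ← R2 − 908/3213·R4.
R3 ← R3 + 373/1071·R4.
R5 ← R5 + 79181/3213·R4.
R5 ← R5 / (82695/11762).
R1 ← R1 + 10865/11762·R5.
R2 ← R2 − 6334/5881·R5.
R3 ← R3 − 18897/11762·R5.
R4 ← R4 − 16419/11762·R5.
Reading off the reduced rows gives x_1 = -2, x_2 = 2/3, x_3 = -5/3, x_4 = -2/5, x_5 = -1.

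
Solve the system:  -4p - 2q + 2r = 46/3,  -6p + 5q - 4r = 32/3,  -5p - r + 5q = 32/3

p = -3, q = -2/3, r = 1

Row-reduce the augmented matrix:
R1 ← R1 / (-4).
R2 ← R2 + 6·R1.
R3 ← R3 + 5·R1.
R2 ← R2 / (8).
R1 ← R1 − 1/2·R2.
R3 ← R3 − 15/2·R2.
R3 ← R3 / (49/16).
R1 ← R1 + 1/16·R3.
R2 ← R2 + 7/8·R3.
Reading off the reduced rows gives p = -3, q = -2/3, r = 1.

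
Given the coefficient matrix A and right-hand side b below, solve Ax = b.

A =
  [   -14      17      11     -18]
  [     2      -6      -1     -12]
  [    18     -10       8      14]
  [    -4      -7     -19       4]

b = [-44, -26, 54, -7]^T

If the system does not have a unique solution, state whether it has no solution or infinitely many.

Row-reduce:
R1 ← R1 / (-14).
R2 ← R2 − 2·R1.
R3 ← R3 − 18·R1.
R4 ← R4 + 4·R1.
R2 ← R2 / (-25/7).
R1 ← R1 + 17/14·R2.
R3 ← R3 − 83/7·R2.
R4 ← R4 + 83/7·R2.
R3 ← R3 / (601/25).
R1 ← R1 + 49/50·R3.
R2 ← R2 + 4/25·R3.
R4 ← R4 + 601/25·R3.
Row 4 reduces to 0 = 3, a contradiction. The system is inconsistent.

no solution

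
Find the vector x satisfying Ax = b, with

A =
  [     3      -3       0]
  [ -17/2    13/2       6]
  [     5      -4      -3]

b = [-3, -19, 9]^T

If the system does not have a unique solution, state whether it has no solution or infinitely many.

Row-reduce:
R1 ← R1 / (3).
R2 ← R2 + 17/2·R1.
R3 ← R3 − 5·R1.
R2 ← R2 / (-2).
R1 ← R1 + 1·R2.
R3 ← R3 − 1·R2.
Row 3 reduces to 0 = 1/4, a contradiction. The system is inconsistent.

no solution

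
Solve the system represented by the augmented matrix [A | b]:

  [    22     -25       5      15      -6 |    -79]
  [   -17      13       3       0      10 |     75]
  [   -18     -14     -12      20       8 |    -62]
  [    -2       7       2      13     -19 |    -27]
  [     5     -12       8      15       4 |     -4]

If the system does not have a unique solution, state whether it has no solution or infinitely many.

infinitely many solutions

Row-reduce:
R1 ← R1 / (22).
R2 ← R2 + 17·R1.
R3 ← R3 + 18·R1.
R4 ← R4 + 2·R1.
R5 ← R5 − 5·R1.
R2 ← R2 / (-139/22).
R1 ← R1 + 25/22·R2.
R3 ← R3 + 379/11·R2.
R4 ← R4 − 52/11·R2.
R5 ← R5 + 139/22·R2.
R3 ← R3 / (-6302/139).
R1 ← R1 + 140/139·R3.
R2 ← R2 + 151/139·R3.
R4 ← R4 − 1055/139·R3.
R4 ← R4 / (56268/3151).
R1 ← R1 + 2255/3151·R4.
R2 ← R2 + 3445/3151·R4.
R3 ← R3 − 2150/3151·R4.
Rank is 4 with 5 unknowns, leaving x_5 free.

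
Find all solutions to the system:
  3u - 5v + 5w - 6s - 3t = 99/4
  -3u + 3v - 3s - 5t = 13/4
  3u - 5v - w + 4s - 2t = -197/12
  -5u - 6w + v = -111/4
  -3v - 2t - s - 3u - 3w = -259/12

u = 3, v = 9/4, w = 5/2, s = -8/3, t = 1/2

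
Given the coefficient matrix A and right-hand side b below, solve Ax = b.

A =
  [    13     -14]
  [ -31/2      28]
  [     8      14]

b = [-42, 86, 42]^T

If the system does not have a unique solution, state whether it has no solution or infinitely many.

Row-reduce:
R1 ← R1 / (13).
R2 ← R2 + 31/2·R1.
R3 ← R3 − 8·R1.
R2 ← R2 / (147/13).
R1 ← R1 + 14/13·R2.
R3 ← R3 − 294/13·R2.
Row 3 reduces to 0 = -4, a contradiction. The system is inconsistent.

no solution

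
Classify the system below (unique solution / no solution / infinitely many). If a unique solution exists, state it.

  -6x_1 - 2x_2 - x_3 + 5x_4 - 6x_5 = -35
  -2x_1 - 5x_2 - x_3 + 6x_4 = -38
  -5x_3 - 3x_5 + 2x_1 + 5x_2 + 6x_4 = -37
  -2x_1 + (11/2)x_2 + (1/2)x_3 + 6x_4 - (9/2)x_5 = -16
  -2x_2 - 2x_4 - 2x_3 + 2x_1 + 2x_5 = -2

no solution

Row-reduce:
R1 ← R1 / (-6).
R2 ← R2 + 2·R1.
R3 ← R3 − 2·R1.
R4 ← R4 + 2·R1.
R5 ← R5 − 2·R1.
R2 ← R2 / (-13/3).
R1 ← R1 − 1/3·R2.
R3 ← R3 − 13/3·R2.
R4 ← R4 − 37/6·R2.
R5 ← R5 + 8/3·R2.
R3 ← R3 / (-6).
R1 ← R1 − 3/26·R3.
R2 ← R2 − 2/13·R3.
R4 ← R4 + 3/26·R3.
R5 ← R5 + 25/13·R3.
R4 ← R4 / (267/26).
R1 ← R1 + 7/26·R4.
R2 ← R2 + 9/13·R4.
R3 ← R3 + 2·R4.
R5 ← R5 + 89/13·R4.
Row 5 reduces to 0 = -1/3, a contradiction. The system is inconsistent.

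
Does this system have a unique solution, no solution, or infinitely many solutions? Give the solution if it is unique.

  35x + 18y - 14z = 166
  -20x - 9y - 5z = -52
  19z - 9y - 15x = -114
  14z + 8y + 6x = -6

x = 2, y = 3, z = -3

Row-reduce the augmented matrix:
R1 ← R1 / (35).
R2 ← R2 + 20·R1.
R3 ← R3 + 15·R1.
R4 ← R4 − 6·R1.
R2 ← R2 / (9/7).
R1 ← R1 − 18/35·R2.
R3 ← R3 + 9/7·R2.
R4 ← R4 − 172/35·R2.
Swap R3 and R4.
R3 ← R3 / (2974/45).
R1 ← R1 − 24/5·R3.
R2 ← R2 + 91/9·R3.
R4 reduces to 0 = 0, so the extra equation is consistent.
Reading off the reduced rows gives x = 2, y = 3, z = -3.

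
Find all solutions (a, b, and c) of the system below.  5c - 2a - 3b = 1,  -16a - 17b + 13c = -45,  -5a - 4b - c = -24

Row-reduce:
R1 ← R1 / (-2).
R2 ← R2 + 16·R1.
R3 ← R3 + 5·R1.
R2 ← R2 / (7).
R1 ← R1 − 3/2·R2.
R3 ← R3 − 7/2·R2.
Rank is 2 with 3 unknowns, leaving c free.

infinitely many solutions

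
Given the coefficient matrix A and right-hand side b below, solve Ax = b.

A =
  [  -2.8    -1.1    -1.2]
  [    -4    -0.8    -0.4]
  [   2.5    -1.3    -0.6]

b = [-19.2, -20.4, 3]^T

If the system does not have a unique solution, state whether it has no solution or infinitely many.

Row-reduce the augmented matrix:
R1 ← R1 / (-14/5).
R2 ← R2 + 4·R1.
R3 ← R3 − 5/2·R1.
R2 ← R2 / (27/35).
R1 ← R1 − 11/28·R2.
R3 ← R3 + 639/280·R2.
R3 ← R3 / (133/60).
R1 ← R1 + 13/54·R3.
R2 ← R2 − 46/27·R3.
Reading off the reduced rows gives x_1 = 4, x_2 = 4, x_3 = 3.

x_1 = 4, x_2 = 4, x_3 = 3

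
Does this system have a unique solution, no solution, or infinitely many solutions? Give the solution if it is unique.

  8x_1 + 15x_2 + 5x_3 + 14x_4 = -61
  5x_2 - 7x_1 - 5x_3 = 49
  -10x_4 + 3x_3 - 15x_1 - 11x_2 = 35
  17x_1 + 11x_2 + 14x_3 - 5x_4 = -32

Row-reduce the augmented matrix:
R1 ← R1 / (8).
R2 ← R2 + 7·R1.
R3 ← R3 + 15·R1.
R4 ← R4 − 17·R1.
R2 ← R2 / (145/8).
R1 ← R1 − 15/8·R2.
R3 ← R3 − 137/8·R2.
R4 ← R4 + 167/8·R2.
R3 ← R3 / (376/29).
R1 ← R1 − 20/29·R3.
R2 ← R2 + 1/29·R3.
R4 ← R4 − 77/29·R3.
R4 ← R4 / (-20303/940).
R1 ← R1 − 11/47·R4.
R2 ← R2 − 647/940·R4.
R3 ← R3 − 339/940·R4.
Reading off the reduced rows gives x_1 = -2, x_2 = 3, x_3 = -4, x_4 = -5.

x_1 = -2, x_2 = 3, x_3 = -4, x_4 = -5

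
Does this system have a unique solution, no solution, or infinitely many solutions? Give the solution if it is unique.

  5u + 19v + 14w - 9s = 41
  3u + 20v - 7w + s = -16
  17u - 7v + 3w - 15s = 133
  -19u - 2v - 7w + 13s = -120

Row-reduce the augmented matrix:
R1 ← R1 / (5).
R2 ← R2 − 3·R1.
R3 ← R3 − 17·R1.
R4 ← R4 + 19·R1.
R2 ← R2 / (43/5).
R1 ← R1 − 19/5·R2.
R3 ← R3 + 358/5·R2.
R4 ← R4 − 351/5·R2.
R3 ← R3 / (-7431/43).
R1 ← R1 − 413/43·R3.
R2 ← R2 + 77/43·R3.
R4 ← R4 − 7392/43·R3.
R4 ← R4 / (-12186/2477).
R1 ← R1 + 5941/7431·R4.
R2 ← R2 − 226/7431·R4.
R3 ← R3 + 2962/7431·R4.
Reading off the reduced rows gives u = 3, v = -1, w = 0, s = -5.

u = 3, v = -1, w = 0, s = -5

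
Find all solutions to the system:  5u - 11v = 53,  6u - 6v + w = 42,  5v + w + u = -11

infinitely many solutions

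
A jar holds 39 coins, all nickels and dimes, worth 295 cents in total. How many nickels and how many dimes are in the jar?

nickels: 19, dimes: 20

Let n = nickels, d = dimes.
  n + d = 39
  5n + 10d = 295
Row-reduce the augmented matrix:
R2 ← R2 − 5·R1.
R2 ← R2 / (5).
R1 ← R1 − 1·R2.
Reading off the reduced rows gives n = 19, d = 20.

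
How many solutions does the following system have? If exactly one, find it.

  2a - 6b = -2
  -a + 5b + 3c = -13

infinitely many solutions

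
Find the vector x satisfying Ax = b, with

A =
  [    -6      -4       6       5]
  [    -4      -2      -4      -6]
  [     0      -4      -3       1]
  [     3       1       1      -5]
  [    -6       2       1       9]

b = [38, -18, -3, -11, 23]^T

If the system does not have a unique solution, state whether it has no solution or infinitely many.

no solution

Row-reduce:
R1 ← R1 / (-6).
R2 ← R2 + 4·R1.
R4 ← R4 − 3·R1.
R5 ← R5 + 6·R1.
R2 ← R2 / (2/3).
R1 ← R1 − 2/3·R2.
R3 ← R3 + 4·R2.
R4 ← R4 + 1·R2.
R5 ← R5 − 6·R2.
R3 ← R3 / (-51).
R1 ← R1 − 7·R3.
R2 ← R2 + 12·R3.
R4 ← R4 + 8·R3.
R5 ← R5 − 67·R3.
R4 ← R4 / (-803/102).
R1 ← R1 − 97/102·R4.
R2 ← R2 + 18/17·R4.
R3 ← R3 − 55/51·R4.
R5 ← R5 − 803/51·R4.
Row 5 reduces to 0 = -2, a contradiction. The system is inconsistent.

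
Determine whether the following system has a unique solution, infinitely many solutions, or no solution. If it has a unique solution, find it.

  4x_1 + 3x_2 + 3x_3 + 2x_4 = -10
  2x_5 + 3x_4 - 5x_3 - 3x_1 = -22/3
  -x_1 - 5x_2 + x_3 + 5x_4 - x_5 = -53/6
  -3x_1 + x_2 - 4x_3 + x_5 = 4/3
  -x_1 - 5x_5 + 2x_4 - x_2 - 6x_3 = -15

x_1 = -5/2, x_2 = 0, x_3 = 5/3, x_4 = -5/2, x_5 = 1/2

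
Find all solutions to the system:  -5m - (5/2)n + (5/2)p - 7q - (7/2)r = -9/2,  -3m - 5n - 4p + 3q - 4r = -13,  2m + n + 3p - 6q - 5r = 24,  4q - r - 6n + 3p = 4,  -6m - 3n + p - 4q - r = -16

no solution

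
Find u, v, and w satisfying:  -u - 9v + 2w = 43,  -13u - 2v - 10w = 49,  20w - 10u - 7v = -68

u = 1, v = -6, w = -5

Row-reduce the augmented matrix:
R1 ← R1 / (-1).
R2 ← R2 + 13·R1.
R3 ← R3 + 10·R1.
R2 ← R2 / (115).
R1 ← R1 − 9·R2.
R3 ← R3 − 83·R2.
R3 ← R3 / (2988/115).
R1 ← R1 − 94/115·R3.
R2 ← R2 + 36/115·R3.
Reading off the reduced rows gives u = 1, v = -6, w = -5.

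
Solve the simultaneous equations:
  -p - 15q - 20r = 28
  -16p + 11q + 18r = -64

Row-reduce:
R1 ← R1 / (-1).
R2 ← R2 + 16·R1.
R2 ← R2 / (251).
R1 ← R1 − 15·R2.
Rank is 2 with 3 unknowns, leaving r free.

infinitely many solutions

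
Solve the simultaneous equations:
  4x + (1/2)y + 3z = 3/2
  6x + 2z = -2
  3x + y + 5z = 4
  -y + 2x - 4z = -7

no solution

Row-reduce:
R1 ← R1 / (4).
R2 ← R2 − 6·R1.
R3 ← R3 − 3·R1.
R4 ← R4 − 2·R1.
R2 ← R2 / (-3/4).
R1 ← R1 − 1/8·R2.
R3 ← R3 − 5/8·R2.
R4 ← R4 + 5/4·R2.
R3 ← R3 / (2/3).
R1 ← R1 − 1/3·R3.
R2 ← R2 − 10/3·R3.
R4 ← R4 + 4/3·R3.
Row 4 reduces to 0 = -2, a contradiction. The system is inconsistent.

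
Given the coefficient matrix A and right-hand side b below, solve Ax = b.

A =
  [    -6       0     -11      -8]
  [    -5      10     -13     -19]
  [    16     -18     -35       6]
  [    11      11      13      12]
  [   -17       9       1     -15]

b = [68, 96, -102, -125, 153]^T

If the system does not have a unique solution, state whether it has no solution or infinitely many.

x_1 = -6, x_2 = -1, x_3 = 0, x_4 = -4

Row-reduce the augmented matrix:
R1 ← R1 / (-6).
R2 ← R2 + 5·R1.
R3 ← R3 − 16·R1.
R4 ← R4 − 11·R1.
R5 ← R5 + 17·R1.
R2 ← R2 / (10).
R3 ← R3 + 18·R2.
R4 ← R4 − 11·R2.
R5 ← R5 − 9·R2.
R3 ← R3 / (-2137/30).
R1 ← R1 − 11/6·R3.
R2 ← R2 + 23/60·R3.
R4 ← R4 + 59/20·R3.
R5 ← R5 − 2137/60·R3.
R4 ← R4 / (26615/2137).
R1 ← R1 − 785/2137·R4.
R2 ← R2 + 2204/2137·R4.
R3 ← R3 − 1126/2137·R4.
R5 reduces to 0 = 0, so the extra equation is consistent.
Reading off the reduced rows gives x_1 = -6, x_2 = -1, x_3 = 0, x_4 = -4.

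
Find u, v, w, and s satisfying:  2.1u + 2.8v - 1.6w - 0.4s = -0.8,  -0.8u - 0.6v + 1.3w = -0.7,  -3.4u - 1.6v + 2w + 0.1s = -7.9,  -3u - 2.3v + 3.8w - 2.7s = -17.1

Row-reduce the augmented matrix:
R1 ← R1 / (21/10).
R2 ← R2 + 4/5·R1.
R3 ← R3 + 17/5·R1.
R4 ← R4 + 3·R1.
R2 ← R2 / (7/15).
R1 ← R1 − 4/3·R2.
R3 ← R3 − 44/15·R2.
R4 ← R4 − 17/10·R2.
R3 ← R3 / (-1208/245).
R1 ← R1 + 134/49·R3.
R2 ← R2 − 145/98·R3.
R4 ← R4 + 981/980·R3.
R4 ← R4 / (-135277/48320).
R1 ← R1 − 21/1208·R4.
R2 ← R2 + 983/4832·R4.
R3 ← R3 + 201/2416·R4.
Reading off the reduced rows gives u = 4, v = -2, w = 1, s = 5.

u = 4, v = -2, w = 1, s = 5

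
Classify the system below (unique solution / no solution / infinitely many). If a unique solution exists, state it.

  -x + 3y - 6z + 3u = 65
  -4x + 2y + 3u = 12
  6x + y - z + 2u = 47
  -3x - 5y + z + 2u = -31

x = 4, y = 5, z = -6, u = 6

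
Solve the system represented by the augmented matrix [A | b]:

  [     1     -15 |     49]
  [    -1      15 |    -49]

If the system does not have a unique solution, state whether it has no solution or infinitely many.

infinitely many solutions

Row-reduce:
R2 ← R2 + 1·R1.
Rank is 1 with 2 unknowns, leaving x_2 free.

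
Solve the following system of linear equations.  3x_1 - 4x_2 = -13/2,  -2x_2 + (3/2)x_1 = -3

no solution

Row-reduce:
R1 ← R1 / (3).
R2 ← R2 − 3/2·R1.
Row 2 reduces to 0 = 1/4, a contradiction. The system is inconsistent.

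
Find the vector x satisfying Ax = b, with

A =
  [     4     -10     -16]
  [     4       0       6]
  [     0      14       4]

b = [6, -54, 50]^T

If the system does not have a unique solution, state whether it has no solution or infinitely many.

Row-reduce the augmented matrix:
R1 ← R1 / (4).
R2 ← R2 − 4·R1.
R2 ← R2 / (10).
R1 ← R1 + 5/2·R2.
R3 ← R3 − 14·R2.
R3 ← R3 / (-134/5).
R1 ← R1 − 3/2·R3.
R2 ← R2 − 11/5·R3.
Reading off the reduced rows gives x_1 = -6, x_2 = 5, x_3 = -5.

x_1 = -6, x_2 = 5, x_3 = -5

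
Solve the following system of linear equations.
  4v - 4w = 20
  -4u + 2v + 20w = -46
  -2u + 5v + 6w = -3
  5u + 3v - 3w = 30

Row-reduce the augmented matrix:
Swap R1 and R2.
R1 ← R1 / (-4).
R3 ← R3 + 2·R1.
R4 ← R4 − 5·R1.
R2 ← R2 / (4).
R1 ← R1 + 1/2·R2.
R3 ← R3 − 4·R2.
R4 ← R4 − 11/2·R2.
Swap R3 and R4.
R3 ← R3 / (55/2).
R1 ← R1 + 11/2·R3.
R2 ← R2 + 1·R3.
R4 reduces to 0 = 0, so the extra equation is consistent.
Reading off the reduced rows gives u = 3, v = 3, w = -2.

u = 3, v = 3, w = -2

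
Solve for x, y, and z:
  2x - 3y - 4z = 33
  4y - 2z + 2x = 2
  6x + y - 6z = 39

Row-reduce the augmented matrix:
R1 ← R1 / (2).
R2 ← R2 − 2·R1.
R3 ← R3 − 6·R1.
R2 ← R2 / (7).
R1 ← R1 + 3/2·R2.
R3 ← R3 − 10·R2.
R3 ← R3 / (22/7).
R1 ← R1 + 11/7·R3.
R2 ← R2 − 2/7·R3.
Reading off the reduced rows gives x = 2, y = -3, z = -5.

x = 2, y = -3, z = -5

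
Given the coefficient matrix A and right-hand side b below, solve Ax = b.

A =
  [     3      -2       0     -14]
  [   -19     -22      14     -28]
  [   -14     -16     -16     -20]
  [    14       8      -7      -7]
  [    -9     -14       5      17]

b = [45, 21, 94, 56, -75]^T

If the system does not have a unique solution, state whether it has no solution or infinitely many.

no solution

Row-reduce:
R1 ← R1 / (3).
R2 ← R2 + 19·R1.
R3 ← R3 + 14·R1.
R4 ← R4 − 14·R1.
R5 ← R5 + 9·R1.
R2 ← R2 / (-104/3).
R1 ← R1 + 2/3·R2.
R3 ← R3 + 76/3·R2.
R4 ← R4 − 52/3·R2.
R5 ← R5 + 20·R2.
R3 ← R3 / (-341/13).
R1 ← R1 + 7/26·R3.
R2 ← R2 + 21/52·R3.
R5 ← R5 + 40/13·R3.
Swap R4 and R5.
R4 ← R4 / (14430/341).
R1 ← R1 + 826/341·R4.
R2 ← R2 − 1148/341·R4.
R3 ← R3 − 1/341·R4.
Row 5 reduces to 0 = -1, a contradiction. The system is inconsistent.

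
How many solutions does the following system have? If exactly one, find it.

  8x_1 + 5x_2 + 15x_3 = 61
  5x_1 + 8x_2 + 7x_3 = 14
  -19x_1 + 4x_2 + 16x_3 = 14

x_1 = 2, x_2 = -3, x_3 = 4

Row-reduce the augmented matrix:
R1 ← R1 / (8).
R2 ← R2 − 5·R1.
R3 ← R3 + 19·R1.
R2 ← R2 / (39/8).
R1 ← R1 − 5/8·R2.
R3 ← R3 − 127/8·R2.
R3 ← R3 / (2315/39).
R1 ← R1 − 85/39·R3.
R2 ← R2 + 19/39·R3.
Reading off the reduced rows gives x_1 = 2, x_2 = -3, x_3 = 4.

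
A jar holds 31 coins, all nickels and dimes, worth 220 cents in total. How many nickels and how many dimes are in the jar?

nickels: 18, dimes: 13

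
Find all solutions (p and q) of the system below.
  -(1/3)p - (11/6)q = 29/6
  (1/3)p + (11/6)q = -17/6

Row-reduce:
R1 ← R1 / (-1/3).
R2 ← R2 − 1/3·R1.
Row 2 reduces to 0 = 2, a contradiction. The system is inconsistent.

no solution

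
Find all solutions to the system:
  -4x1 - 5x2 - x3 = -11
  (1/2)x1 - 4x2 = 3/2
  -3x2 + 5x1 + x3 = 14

infinitely many solutions

Row-reduce:
R1 ← R1 / (-4).
R2 ← R2 − 1/2·R1.
R3 ← R3 − 5·R1.
R2 ← R2 / (-37/8).
R1 ← R1 − 5/4·R2.
R3 ← R3 + 37/4·R2.
Rank is 2 with 3 unknowns, leaving x3 free.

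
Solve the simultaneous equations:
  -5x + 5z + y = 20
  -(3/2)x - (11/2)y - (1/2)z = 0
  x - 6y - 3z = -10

infinitely many solutions

Row-reduce:
R1 ← R1 / (-5).
R2 ← R2 + 3/2·R1.
R3 ← R3 − 1·R1.
R2 ← R2 / (-29/5).
R1 ← R1 + 1/5·R2.
R3 ← R3 + 29/5·R2.
Rank is 2 with 3 unknowns, leaving z free.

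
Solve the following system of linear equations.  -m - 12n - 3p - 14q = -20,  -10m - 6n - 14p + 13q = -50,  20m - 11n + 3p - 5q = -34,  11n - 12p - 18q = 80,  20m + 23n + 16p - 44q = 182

Row-reduce:
R1 ← R1 / (-1).
R2 ← R2 + 10·R1.
R3 ← R3 − 20·R1.
R5 ← R5 − 20·R1.
R2 ← R2 / (114).
R1 ← R1 − 12·R2.
R3 ← R3 + 251·R2.
R4 ← R4 − 11·R2.
R5 ← R5 + 217·R2.
R3 ← R3 / (-1241/57).
R1 ← R1 − 25/19·R3.
R2 ← R2 − 8/57·R3.
R4 ← R4 + 772/57·R3.
R5 ← R5 + 772/57·R3.
R4 ← R4 / (-2211/34).
R1 ← R1 − 35/34·R4.
R2 ← R2 − 57/34·R4.
R3 ← R3 + 81/34·R4.
R5 ← R5 + 2211/34·R4.
Row 5 reduces to 0 = 2, a contradiction. The system is inconsistent.

no solution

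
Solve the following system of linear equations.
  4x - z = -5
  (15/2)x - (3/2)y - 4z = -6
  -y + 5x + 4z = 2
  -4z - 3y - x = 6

Row-reduce:
R1 ← R1 / (4).
R2 ← R2 − 15/2·R1.
R3 ← R3 − 5·R1.
R4 ← R4 + 1·R1.
R2 ← R2 / (-3/2).
R3 ← R3 + 1·R2.
R4 ← R4 + 3·R2.
R3 ← R3 / (20/3).
R1 ← R1 + 1/4·R3.
R2 ← R2 − 17/12·R3.
Row 4 reduces to 0 = -2, a contradiction. The system is inconsistent.

no solution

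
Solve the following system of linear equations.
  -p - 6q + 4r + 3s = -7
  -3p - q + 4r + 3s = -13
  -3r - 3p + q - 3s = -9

infinitely many solutions

Row-reduce:
R1 ← R1 / (-1).
R2 ← R2 + 3·R1.
R3 ← R3 + 3·R1.
R2 ← R2 / (17).
R1 ← R1 − 6·R2.
R3 ← R3 − 19·R2.
R3 ← R3 / (-103/17).
R1 ← R1 + 20/17·R3.
R2 ← R2 + 8/17·R3.
Rank is 3 with 4 unknowns, leaving s free.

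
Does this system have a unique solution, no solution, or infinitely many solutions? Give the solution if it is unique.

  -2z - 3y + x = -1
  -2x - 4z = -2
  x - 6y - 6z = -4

Row-reduce:
R2 ← R2 + 2·R1.
R3 ← R3 − 1·R1.
R2 ← R2 / (-6).
R1 ← R1 + 3·R2.
R3 ← R3 + 3·R2.
Row 3 reduces to 0 = -1, a contradiction. The system is inconsistent.

no solution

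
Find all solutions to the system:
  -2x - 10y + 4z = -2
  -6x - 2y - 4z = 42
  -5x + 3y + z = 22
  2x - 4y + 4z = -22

Row-reduce the augmented matrix:
R1 ← R1 / (-2).
R2 ← R2 + 6·R1.
R3 ← R3 + 5·R1.
R4 ← R4 − 2·R1.
R2 ← R2 / (28).
R1 ← R1 − 5·R2.
R3 ← R3 − 28·R2.
R4 ← R4 + 14·R2.
R3 ← R3 / (7).
R1 ← R1 − 6/7·R3.
R2 ← R2 + 4/7·R3.
R4 reduces to 0 = 0, so the extra equation is consistent.
Reading off the reduced rows gives x = -5, y = 0, z = -3.

x = -5, y = 0, z = -3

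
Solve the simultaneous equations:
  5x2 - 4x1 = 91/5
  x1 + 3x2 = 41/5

From equation 2: x1 = 41/5 − 3·x2.
Substitute into equation 1 and solve: x2 = 3.
Then x1 = -4/5.

x1 = -4/5, x2 = 3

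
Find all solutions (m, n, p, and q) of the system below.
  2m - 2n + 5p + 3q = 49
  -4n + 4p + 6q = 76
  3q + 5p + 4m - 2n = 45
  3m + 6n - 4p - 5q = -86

Row-reduce the augmented matrix:
R1 ← R1 / (2).
R3 ← R3 − 4·R1.
R4 ← R4 − 3·R1.
R2 ← R2 / (-4).
R1 ← R1 + 1·R2.
R3 ← R3 − 2·R2.
R4 ← R4 − 9·R2.
R3 ← R3 / (-3).
R1 ← R1 − 3/2·R3.
R2 ← R2 + 1·R3.
R4 ← R4 + 5/2·R3.
R4 ← R4 / (4).
R2 ← R2 + 3/2·R4.
Reading off the reduced rows gives m = -2, n = -5, p = 5, q = 6.

m = -2, n = -5, p = 5, q = 6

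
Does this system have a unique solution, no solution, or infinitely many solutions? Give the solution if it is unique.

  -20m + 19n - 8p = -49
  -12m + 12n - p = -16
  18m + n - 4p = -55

m = -2, n = -3, p = 4

Row-reduce the augmented matrix:
R1 ← R1 / (-20).
R2 ← R2 + 12·R1.
R3 ← R3 − 18·R1.
R2 ← R2 / (3/5).
R1 ← R1 + 19/20·R2.
R3 ← R3 − 181/10·R2.
R3 ← R3 / (-755/6).
R1 ← R1 − 77/12·R3.
R2 ← R2 − 19/3·R3.
Reading off the reduced rows gives m = -2, n = -3, p = 4.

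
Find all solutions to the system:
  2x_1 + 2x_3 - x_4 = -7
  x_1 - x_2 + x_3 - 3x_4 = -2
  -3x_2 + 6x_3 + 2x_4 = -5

Row-reduce:
R1 ← R1 / (2).
R2 ← R2 − 1·R1.
R2 ← R2 / (-1).
R3 ← R3 + 3·R2.
R3 ← R3 / (6).
R1 ← R1 − 1·R3.
Rank is 3 with 4 unknowns, leaving x_4 free.

infinitely many solutions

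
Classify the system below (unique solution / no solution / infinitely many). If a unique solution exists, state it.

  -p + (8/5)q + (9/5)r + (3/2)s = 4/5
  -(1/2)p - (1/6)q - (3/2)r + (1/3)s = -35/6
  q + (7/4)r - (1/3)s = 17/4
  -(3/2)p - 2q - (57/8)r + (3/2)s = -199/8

Row-reduce:
R1 ← R1 / (-1).
R2 ← R2 + 1/2·R1.
R4 ← R4 + 3/2·R1.
R2 ← R2 / (-29/30).
R1 ← R1 + 8/5·R2.
R3 ← R3 − 1·R2.
R4 ← R4 + 22/5·R2.
R3 ← R3 / (-85/116).
R1 ← R1 − 63/29·R3.
R2 ← R2 − 72/29·R3.
R4 ← R4 − 255/232·R3.
Row 4 reduces to 0 = -1, a contradiction. The system is inconsistent.

no solution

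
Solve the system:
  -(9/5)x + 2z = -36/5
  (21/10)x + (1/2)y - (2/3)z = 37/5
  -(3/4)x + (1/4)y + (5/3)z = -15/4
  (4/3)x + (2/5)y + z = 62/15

Row-reduce:
R1 ← R1 / (-9/5).
R2 ← R2 − 21/10·R1.
R3 ← R3 + 3/4·R1.
R4 ← R4 − 4/3·R1.
R2 ← R2 / (1/2).
R3 ← R3 − 1/4·R2.
R4 ← R4 − 2/5·R2.
Swap R3 and R4.
R3 ← R3 / (31/27).
R1 ← R1 + 10/9·R3.
R2 ← R2 − 10/3·R3.
Row 4 reduces to 0 = -1/4, a contradiction. The system is inconsistent.

no solution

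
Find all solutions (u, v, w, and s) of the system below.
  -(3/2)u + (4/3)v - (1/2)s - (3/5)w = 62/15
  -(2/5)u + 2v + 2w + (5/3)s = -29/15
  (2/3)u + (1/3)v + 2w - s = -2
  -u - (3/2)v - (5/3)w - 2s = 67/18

u = -1, v = 1, w = -4/3, s = -1

Row-reduce the augmented matrix:
R1 ← R1 / (-3/2).
R2 ← R2 + 2/5·R1.
R3 ← R3 − 2/3·R1.
R4 ← R4 + 1·R1.
R2 ← R2 / (74/45).
R1 ← R1 + 8/9·R2.
R3 ← R3 − 25/27·R2.
R4 ← R4 + 43/18·R2.
R3 ← R3 / (287/555).
R1 ← R1 − 58/37·R3.
R2 ← R2 − 243/185·R3.
R4 ← R4 − 2077/1110·R3.
R4 ← R4 / (46691/5166).
R1 ← R1 − 2320/287·R4.
R2 ← R2 − 1944/287·R4.
R3 ← R3 + 7445/1722·R4.
Reading off the reduced rows gives u = -1, v = 1, w = -4/3, s = -1.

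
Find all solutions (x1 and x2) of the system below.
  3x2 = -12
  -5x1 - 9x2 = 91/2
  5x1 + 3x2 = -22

Row-reduce:
Swap R1 and R2.
R1 ← R1 / (-5).
R3 ← R3 − 5·R1.
R2 ← R2 / (3).
R1 ← R1 − 9/5·R2.
R3 ← R3 + 6·R2.
Row 3 reduces to 0 = -1/2, a contradiction. The system is inconsistent.

no solution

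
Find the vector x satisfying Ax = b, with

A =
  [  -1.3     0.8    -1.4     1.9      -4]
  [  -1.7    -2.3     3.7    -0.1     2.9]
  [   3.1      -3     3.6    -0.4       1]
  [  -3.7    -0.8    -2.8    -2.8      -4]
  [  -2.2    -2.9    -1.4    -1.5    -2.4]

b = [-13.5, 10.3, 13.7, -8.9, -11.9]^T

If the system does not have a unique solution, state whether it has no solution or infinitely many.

x_1 = 1, x_2 = 3, x_3 = 5, x_4 = -4, x_5 = 0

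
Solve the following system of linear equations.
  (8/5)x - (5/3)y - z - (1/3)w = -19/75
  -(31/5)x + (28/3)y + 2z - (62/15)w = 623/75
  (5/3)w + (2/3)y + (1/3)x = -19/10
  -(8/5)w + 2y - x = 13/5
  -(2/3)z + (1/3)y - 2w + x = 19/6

Row-reduce the augmented matrix:
R1 ← R1 / (8/5).
R2 ← R2 + 31/5·R1.
R3 ← R3 − 1/3·R1.
R4 ← R4 + 1·R1.
R5 ← R5 − 1·R1.
R2 ← R2 / (23/8).
R1 ← R1 + 25/24·R2.
R3 ← R3 − 73/72·R2.
R4 ← R4 − 23/24·R2.
R5 ← R5 − 11/8·R2.
R3 ← R3 / (20/23).
R1 ← R1 + 30/23·R3.
R2 ← R2 + 15/23·R3.
R5 ← R5 − 59/69·R3.
Swap R4 and R5.
R4 ← R4 / (-2507/900).
R1 ← R1 − 33/10·R4.
R2 ← R2 − 17/20·R4.
R3 ← R3 − 1259/300·R4.
R5 reduces to 0 = 0, so the extra equation is consistent.
Reading off the reduced rows gives x = 4/5, y = 1/2, z = 6/5, w = -3/2.

x = 4/5, y = 1/2, z = 6/5, w = -3/2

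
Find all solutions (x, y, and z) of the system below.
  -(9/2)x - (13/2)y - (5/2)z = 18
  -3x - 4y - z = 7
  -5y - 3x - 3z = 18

Row-reduce:
R1 ← R1 / (-9/2).
R2 ← R2 + 3·R1.
R3 ← R3 + 3·R1.
R2 ← R2 / (1/3).
R1 ← R1 − 13/9·R2.
R3 ← R3 + 2/3·R2.
Row 3 reduces to 0 = -4, a contradiction. The system is inconsistent.

no solution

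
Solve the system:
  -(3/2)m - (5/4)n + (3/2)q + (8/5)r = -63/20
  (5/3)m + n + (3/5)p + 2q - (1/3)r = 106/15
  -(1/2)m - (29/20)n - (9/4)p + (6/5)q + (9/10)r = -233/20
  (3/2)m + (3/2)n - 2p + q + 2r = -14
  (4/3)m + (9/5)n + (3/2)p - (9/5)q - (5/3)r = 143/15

Row-reduce:
R1 ← R1 / (-3/2).
R2 ← R2 − 5/3·R1.
R3 ← R3 + 1/2·R1.
R4 ← R4 − 3/2·R1.
R5 ← R5 − 4/3·R1.
R2 ← R2 / (-7/18).
R1 ← R1 − 5/6·R2.
R3 ← R3 + 31/30·R2.
R4 ← R4 − 1/4·R2.
R5 ← R5 − 31/45·R2.
R3 ← R3 / (-2691/700).
R1 ← R1 − 9/7·R3.
R2 ← R2 + 54/35·R3.
R4 ← R4 + 113/70·R3.
R5 ← R5 − 897/350·R3.
R4 ← R4 / (7763/897).
R1 ← R1 − 1146/299·R4.
R2 ← R2 + 1734/299·R4.
R3 ← R3 − 2110/897·R4.
Row 5 reduces to 0 = -1/3, a contradiction. The system is inconsistent.

no solution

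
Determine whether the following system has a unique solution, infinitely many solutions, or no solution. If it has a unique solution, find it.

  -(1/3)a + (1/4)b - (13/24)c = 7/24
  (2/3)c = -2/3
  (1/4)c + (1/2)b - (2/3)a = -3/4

Row-reduce:
R1 ← R1 / (-1/3).
R3 ← R3 + 2/3·R1.
R2 ← R2 / (2/3).
R1 ← R1 − 13/8·R2.
R3 ← R3 − 4/3·R2.
Rank is 2 with 3 unknowns, leaving b free.

infinitely many solutions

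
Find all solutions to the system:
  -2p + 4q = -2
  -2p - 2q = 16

p = -5, q = -3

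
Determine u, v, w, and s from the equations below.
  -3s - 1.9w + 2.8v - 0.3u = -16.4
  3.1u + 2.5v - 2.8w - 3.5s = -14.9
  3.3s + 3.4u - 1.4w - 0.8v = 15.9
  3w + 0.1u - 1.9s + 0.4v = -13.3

u = 0, v = -4, w = -2, s = 3

Row-reduce the augmented matrix:
R1 ← R1 / (-3/10).
R2 ← R2 − 31/10·R1.
R3 ← R3 − 17/5·R1.
R4 ← R4 − 1/10·R1.
R2 ← R2 / (943/30).
R1 ← R1 + 28/3·R2.
R3 ← R3 − 464/15·R2.
R4 ← R4 − 4/3·R2.
R3 ← R3 / (-808/943).
R1 ← R1 + 309/943·R3.
R2 ← R2 + 673/943·R3.
R4 ← R4 − 31291/9430·R3.
R4 ← R4 / (901263/80800).
R1 ← R1 + 12017/8080·R4.
R2 ← R2 + 30749/8080·R4.
R3 ← R3 + 30659/8080·R4.
Reading off the reduced rows gives u = 0, v = -4, w = -2, s = 3.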